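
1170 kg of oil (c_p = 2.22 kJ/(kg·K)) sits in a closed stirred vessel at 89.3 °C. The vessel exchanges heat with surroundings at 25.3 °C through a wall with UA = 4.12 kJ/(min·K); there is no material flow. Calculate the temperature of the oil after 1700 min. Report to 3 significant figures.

First-law balance (no shaft work): M c_p dT/dt = −UA(T − T_amb).
dT/dt = (T_ss − T)/τ with T_ss = T_amb = 25.300 °C, τ = M c_p/UA = 1170·2.22/4.12 = 630.44 min.
Integrating: T(t) = T_ss + (T₀ − T_ss) e^(−t/τ).
T(1700) = 25.300 + (64.000)·0.067438 = 29.616 °C.

29.6 °C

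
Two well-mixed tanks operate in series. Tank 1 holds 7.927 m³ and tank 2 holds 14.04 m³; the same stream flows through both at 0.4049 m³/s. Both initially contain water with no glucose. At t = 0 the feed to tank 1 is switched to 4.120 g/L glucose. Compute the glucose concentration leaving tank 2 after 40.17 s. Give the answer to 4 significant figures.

1.836 g/L

Time constants: τᵢ = Vᵢ/Q for each well-mixed tank.
τ₁ = 7.927/0.4049 = 19.5777 s; τ₂ = 14.04/0.4049 = 34.6752 s.
Solving the cascade with C₁(0)=C₂(0)=0 gives C₂(t) = C_in[1 − (τ₁ e^(−t/τ₁) − τ₂ e^(−t/τ₂))/(τ₁ − τ₂)].
At t = 40.17: e^(−t/τ₁) = 0.128500, e^(−t/τ₂) = 0.313968.
C₂ = 4.120·[1 − (19.5777·0.128500 − 34.6752·0.313968)/(-15.0976)] = 4.120·0.445527 = 1.83557 g/L.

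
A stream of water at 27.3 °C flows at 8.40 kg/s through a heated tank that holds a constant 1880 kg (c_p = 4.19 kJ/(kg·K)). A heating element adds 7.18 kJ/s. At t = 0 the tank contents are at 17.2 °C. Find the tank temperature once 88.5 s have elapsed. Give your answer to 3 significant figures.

20.6 °C

M c_p dT/dt = ṁ c_p (T_in − T) + Q̇.
Rearrange: dT/dt = (T_ss − T)/τ with τ = M/ṁ = 223.81 s and T_ss = T_in + Q̇/(ṁ c_p) = 27.504 °C.
Integrating: T(t) = T_ss + (T₀ − T_ss) e^(−t/τ).
T(88.5) = 27.504 + (-10.304)·e^(−88.5/223.81) = 27.504 + (-10.304)·0.67339 = 20.565 °C.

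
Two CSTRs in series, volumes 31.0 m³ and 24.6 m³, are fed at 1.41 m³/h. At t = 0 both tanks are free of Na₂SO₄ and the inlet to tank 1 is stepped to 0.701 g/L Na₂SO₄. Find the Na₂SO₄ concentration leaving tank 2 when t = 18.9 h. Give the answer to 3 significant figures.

Species balance on tank i: dCᵢ/dt = (Cᵢ₋₁ − Cᵢ)/τᵢ with τᵢ = Vᵢ/Q.
τ₁ = 31.0/1.41 = 21.986 h; τ₂ = 24.6/1.41 = 17.447 h.
Solving the cascade with C₁(0)=C₂(0)=0 gives C₂(t) = C_in[1 − (τ₁ e^(−t/τ₁) − τ₂ e^(−t/τ₂))/(τ₁ − τ₂)].
At t = 18.9: e^(−t/τ₁) = 0.42331, e^(−t/τ₂) = 0.33848.
C₂ = 0.701·[1 − (21.986·0.42331 − 17.447·0.33848)/(4.5390)] = 0.701·0.25061 = 0.17568 g/L.

0.176 g/L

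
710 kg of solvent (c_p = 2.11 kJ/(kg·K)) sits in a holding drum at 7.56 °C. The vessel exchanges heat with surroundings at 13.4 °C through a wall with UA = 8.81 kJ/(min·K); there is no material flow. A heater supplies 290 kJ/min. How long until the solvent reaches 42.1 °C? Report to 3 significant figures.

377 min

M c_p dT/dt = −UA(T − T_amb) + Q̇.
τ = M c_p/UA = 170.05 min; T_ss = T_amb + Q̇/UA = 13.4 + 290/8.81 = 46.317 °C.
T(t) = T_ss + (T₀ − T_ss)e^(−t/τ); set T = 42.1:
t = −τ ln[(T − T_ss)/(T₀ − T_ss)] = −170.05 · ln(0.10881) = 377.19 min.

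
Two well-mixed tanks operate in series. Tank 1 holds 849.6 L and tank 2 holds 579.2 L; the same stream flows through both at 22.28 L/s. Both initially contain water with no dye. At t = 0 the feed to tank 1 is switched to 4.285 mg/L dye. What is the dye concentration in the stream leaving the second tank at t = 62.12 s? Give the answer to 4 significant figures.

Time constants: τᵢ = Vᵢ/Q for each well-mixed tank.
τ₁ = 849.6/22.28 = 38.1329 s; τ₂ = 579.2/22.28 = 25.9964 s.
Solving the cascade with C₁(0)=C₂(0)=0 gives C₂(t) = C_in[1 − (τ₁ e^(−t/τ₁) − τ₂ e^(−t/τ₂))/(τ₁ − τ₂)].
At t = 62.12: e^(−t/τ₁) = 0.196117, e^(−t/τ₂) = 0.0916699.
C₂ = 4.285·[1 − (38.1329·0.196117 − 25.9964·0.0916699)/(12.1364)] = 4.285·0.580155 = 2.48596 mg/L.

2.486 mg/L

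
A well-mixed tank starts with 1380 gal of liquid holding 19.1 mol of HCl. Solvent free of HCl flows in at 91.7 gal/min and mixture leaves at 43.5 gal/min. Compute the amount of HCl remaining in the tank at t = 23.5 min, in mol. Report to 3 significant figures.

Total volume: dV/dt = Q_in − Q_out = 48.200 gal/min, so V(t) = 1380 + 48.200 t and V(23.5) = 2512.7 gal.
No HCl enters, so dm/dt = −Q_out · (m/V).
Separate: dm/m = −Q_out dt/V(t) ⇒ ln(m/m₀) = −(Q_out/(Q_in−Q_out)) ln(V/V₀).
m = m₀ (V₀/V)^(Q_out/(Q_in−Q_out)) = 19.1 × (1380/2512.7)^(0.90249) = 11.121 mol.

11.1 mol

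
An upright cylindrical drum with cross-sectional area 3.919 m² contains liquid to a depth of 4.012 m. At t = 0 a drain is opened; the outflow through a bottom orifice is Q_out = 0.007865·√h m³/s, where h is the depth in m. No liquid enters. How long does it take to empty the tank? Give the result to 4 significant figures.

A dh/dt = −Q_out = −0.007865 √h.
Separate and integrate: 2(√h − √h₀) = −(0.007865/A) t.
Set h = 0: 2√h₀ = (0.007865/A) t_empty ⇒ t_empty = 2A√h₀/0.007865.
t_empty = 2·3.919·√4.012/0.007865 = 7.83800·2.00300/0.007865 = 1996.12 s.

1996 s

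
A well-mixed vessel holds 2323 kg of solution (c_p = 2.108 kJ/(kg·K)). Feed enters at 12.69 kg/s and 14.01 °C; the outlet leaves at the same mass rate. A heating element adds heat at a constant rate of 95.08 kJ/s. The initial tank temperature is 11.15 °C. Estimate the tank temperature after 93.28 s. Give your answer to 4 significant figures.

Heat balance on the well-mixed liquid: M c_p dT/dt = ṁ c_p (T_in − T) + 95.08.
Rearrange: dT/dt = (T_ss − T)/τ with τ = M/ṁ = 183.058 s and T_ss = T_in + Q̇/(ṁ c_p) = 17.5643 °C.
T approaches T_ss exponentially: T(t) = T_ss + (T₀ − T_ss) e^(−t/τ).
T(93.28) = 17.5643 + (-6.41432)·e^(−93.28/183.058) = 17.5643 + (-6.41432)·0.600756 = 13.7109 °C.

13.71 °C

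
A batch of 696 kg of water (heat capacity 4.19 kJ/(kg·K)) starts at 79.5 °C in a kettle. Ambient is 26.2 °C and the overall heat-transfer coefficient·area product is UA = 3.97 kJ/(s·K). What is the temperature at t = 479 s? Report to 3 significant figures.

Lumped-capacitance energy balance: M c_p dT/dt = UA(T_amb − T).
dT/dt = (T_ss − T)/τ with T_ss = T_amb = 26.200 °C, τ = M c_p/UA = 696·4.19/3.97 = 734.57 s.
Solution: T(t) = T_ss + (T₀ − T_ss) e^(−t/τ).
T(479) = 26.200 + (53.300)·0.52096 = 53.967 °C.

54.0 °C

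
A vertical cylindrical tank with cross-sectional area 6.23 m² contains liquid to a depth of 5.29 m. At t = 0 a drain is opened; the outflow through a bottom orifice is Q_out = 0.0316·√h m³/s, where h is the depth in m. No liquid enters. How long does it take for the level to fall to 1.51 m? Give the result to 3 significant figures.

With no inflow, A dh/dt = −0.0316 √h.
Separate and integrate: 2(√h − √h₀) = −(0.0316/A) t.
t = 2A(√h₀ − √h)/0.0316 = 2·6.23·(√5.29 − √1.51)/0.0316
  = 12.460 × (2.3000 − 1.2288) / 0.0316 = 422.37 s.

422 s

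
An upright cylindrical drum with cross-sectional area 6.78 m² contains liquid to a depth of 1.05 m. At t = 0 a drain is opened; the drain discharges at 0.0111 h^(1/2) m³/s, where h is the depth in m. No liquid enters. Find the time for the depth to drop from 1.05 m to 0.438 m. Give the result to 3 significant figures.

Unsteady balance on liquid volume: A dh/dt = −0.0111 √h.
This is separable: 2 d(√h)/dt = −0.0111/A, so √h = √h₀ − (0.0111/(2A)) t.
t = 2A(√h₀ − √h)/0.0111 = 2·6.78·(√1.05 − √0.438)/0.0111
  = 13.560 × (1.0247 − 0.66182) / 0.0111 = 443.30 s.

443 s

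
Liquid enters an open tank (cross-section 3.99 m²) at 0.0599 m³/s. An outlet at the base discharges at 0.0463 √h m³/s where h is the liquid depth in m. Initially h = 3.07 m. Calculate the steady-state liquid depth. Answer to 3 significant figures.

A dh/dt = Q_in − 0.0463 √h. Steady state requires inflow = outflow:
Q_in = 0.0463 √h_ss ⇒ √h_ss = 0.0599/0.0463 = 1.2937.
h_ss = 1.2937² = 1.6738 m. (Since h₀ = 3.07 m > h_ss, the level will fall toward this value.)

1.67 m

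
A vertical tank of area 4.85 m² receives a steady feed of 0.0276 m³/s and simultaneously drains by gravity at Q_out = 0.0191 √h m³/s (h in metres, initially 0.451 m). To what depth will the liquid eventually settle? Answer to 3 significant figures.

2.09 m

Unsteady balance on liquid volume: A dh/dt = Q_in − 0.0191 √h. At steady state dh/dt = 0:
Q_in = 0.0191 √h_ss ⇒ √h_ss = 0.0276/0.0191 = 1.4450.
h_ss = 1.4450² = 2.0881 m. (Since h₀ = 0.451 m < h_ss, the level will rise toward this value.)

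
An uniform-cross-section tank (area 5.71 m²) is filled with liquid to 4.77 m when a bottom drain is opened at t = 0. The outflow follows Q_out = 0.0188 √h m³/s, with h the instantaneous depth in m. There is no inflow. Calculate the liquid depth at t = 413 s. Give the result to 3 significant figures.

2.26 m

Volume balance on the tank: A dh/dt = −0.0188 √h.
This is separable: 2 d(√h)/dt = −0.0188/A, so √h = √h₀ − (0.0188/(2A)) t.
√h = √4.77 − 0.0188·413/(2·5.71) = 2.1840 − 0.67989 = 1.5041.
h = 1.5041² = 2.2624 m.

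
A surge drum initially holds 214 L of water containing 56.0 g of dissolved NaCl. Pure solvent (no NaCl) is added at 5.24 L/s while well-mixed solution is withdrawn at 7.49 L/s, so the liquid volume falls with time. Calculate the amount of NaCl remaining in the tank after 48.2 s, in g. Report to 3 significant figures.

5.33 g

Let m(t) be the amount of NaCl. Volume: V(t) = V₀ + (Q_in − Q_out) t = 214 − 2.2500 t; V(48.2) = 105.55 L.
Solute balance: dm/dt = 0 − Q_out C = −Q_out m/V(t).
dm/m = −Q_out dt/(V₀ − 2.2500 t); integrating gives ln(m/m₀) = −(Q_out/(Q_in−Q_out)) ln(V/V₀).
m = m₀ (V₀/V)^(Q_out/(Q_in−Q_out)) = 56.0 × (214/105.55)^(-3.3289) = 5.3256 g.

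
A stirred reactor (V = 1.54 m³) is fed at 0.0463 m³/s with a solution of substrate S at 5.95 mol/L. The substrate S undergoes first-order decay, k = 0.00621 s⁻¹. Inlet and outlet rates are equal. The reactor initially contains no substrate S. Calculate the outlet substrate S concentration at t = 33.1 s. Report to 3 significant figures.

Species balance: V dC/dt = Q C_in − Q C − k V C.
This is linear with rate a = Q/V + k = 0.036275 s⁻¹.
C_ss = Q C_in/(Q + kV) = 4.9314 mol/L; C(t) = C_ss + (C₀ − C_ss) e^(−a t).
C(33.1) = 4.9314 + (-4.9314)·e^(−0.036275·33.1) = 4.9314 + (-4.9314)·0.30098 = 3.4471 mol/L.

3.45 mol/L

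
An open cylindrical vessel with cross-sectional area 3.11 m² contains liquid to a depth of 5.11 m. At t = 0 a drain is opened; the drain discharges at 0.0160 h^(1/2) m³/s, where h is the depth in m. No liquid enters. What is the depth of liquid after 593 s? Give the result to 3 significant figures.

A dh/dt = −Q_out = −0.0160 √h.
This is separable: 2 d(√h)/dt = −0.0160/A, so √h = √h₀ − (0.0160/(2A)) t.
√h = √5.11 − 0.0160·593/(2·3.11) = 2.2605 − 1.5254 = 0.73513.
h = 0.73513² = 0.54041 m.

0.540 m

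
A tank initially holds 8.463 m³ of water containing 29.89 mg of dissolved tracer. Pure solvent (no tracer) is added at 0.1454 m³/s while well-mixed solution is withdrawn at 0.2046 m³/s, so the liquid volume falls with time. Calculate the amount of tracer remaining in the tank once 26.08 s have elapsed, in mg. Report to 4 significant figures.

Total volume: dV/dt = Q_in − Q_out = -0.0592000 m³/s, so V(t) = 8.463 − 0.0592000 t and V(26.08) = 6.91906 m³.
Species balance (pure solvent in): dm/dt = −Q_out · m/V(t).
dm/m = −Q_out dt/(V₀ − 0.0592000 t); integrating gives ln(m/m₀) = −(Q_out/(Q_in−Q_out)) ln(V/V₀).
m = m₀ (V₀/V)^(Q_out/(Q_in−Q_out)) = 29.89 × (8.463/6.91906)^(-3.45608) = 14.9004 mg.

14.90 mg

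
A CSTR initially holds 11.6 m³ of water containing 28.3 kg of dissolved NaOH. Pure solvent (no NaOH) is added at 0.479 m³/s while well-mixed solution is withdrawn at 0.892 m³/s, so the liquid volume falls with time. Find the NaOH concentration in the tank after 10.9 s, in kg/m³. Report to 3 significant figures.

1.38 kg/m³

Let m(t) be the amount of NaOH. Volume: V(t) = V₀ + (Q_in − Q_out) t = 11.6 − 0.41300 t; V(10.9) = 7.0983 m³.
No NaOH enters, so dm/dt = −Q_out · (m/V).
Separate: dm/m = −Q_out dt/V(t) ⇒ ln(m/m₀) = −(Q_out/(Q_in−Q_out)) ln(V/V₀).
m = m₀ (V₀/V)^(Q_out/(Q_in−Q_out)) = 28.3 × (11.6/7.0983)^(-2.1598) = 9.7970 kg.
C = m/V = 9.7970/7.0983 = 1.3802 kg/m³.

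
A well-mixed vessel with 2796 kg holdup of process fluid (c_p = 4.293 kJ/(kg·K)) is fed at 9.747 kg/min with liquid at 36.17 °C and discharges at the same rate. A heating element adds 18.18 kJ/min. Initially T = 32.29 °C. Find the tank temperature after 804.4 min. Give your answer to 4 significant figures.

36.34 °C

M c_p dT/dt = ṁ c_p (T_in − T) + Q̇.
τ = M/ṁ = 286.857 min; T_ss = T_in + Q̇/(ṁ c_p) = 36.17 + 18.18/(9.747·4.293) = 36.6045 °C.
Solution: T(t) = T_ss + (T₀ − T_ss) e^(−t/τ).
T(804.4) = 36.6045 + (-4.31447)·e^(−804.4/286.857) = 36.6045 + (-4.31447)·0.0605564 = 36.3432 °C.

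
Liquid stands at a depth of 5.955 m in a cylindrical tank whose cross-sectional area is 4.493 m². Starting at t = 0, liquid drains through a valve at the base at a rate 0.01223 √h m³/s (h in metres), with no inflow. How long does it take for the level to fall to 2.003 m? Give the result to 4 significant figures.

A dh/dt = −Q_out = −0.01223 √h.
∫ h^(−1/2) dh = −(0.01223/A) ∫ dt, giving 2√h = 2√h₀ − (0.01223/A) t.
t = 2A(√h₀ − √h)/0.01223 = 2·4.493·(√5.955 − √2.003)/0.01223
  = 8.98600 × (2.44029 − 1.41527) / 0.01223 = 753.129 s.

753.1 s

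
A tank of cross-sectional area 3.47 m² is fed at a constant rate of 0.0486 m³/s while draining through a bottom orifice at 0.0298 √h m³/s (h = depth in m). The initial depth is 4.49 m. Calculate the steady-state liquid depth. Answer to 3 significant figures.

Level balance: A dh/dt = 0.0486 − 0.0298 √h. Setting dh/dt = 0:
Q_in = 0.0298 √h_ss ⇒ √h_ss = 0.0486/0.0298 = 1.6309.
h_ss = 1.6309² = 2.6597 m. (Since h₀ = 4.49 m > h_ss, the level will fall toward this value.)

2.66 m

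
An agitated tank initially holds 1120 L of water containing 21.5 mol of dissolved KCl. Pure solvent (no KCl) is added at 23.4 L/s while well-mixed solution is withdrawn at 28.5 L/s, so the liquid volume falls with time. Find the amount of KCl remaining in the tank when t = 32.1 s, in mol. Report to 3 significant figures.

Let m(t) be the amount of KCl. Volume: V(t) = V₀ + (Q_in − Q_out) t = 1120 − 5.1000 t; V(32.1) = 956.29 L.
Solute balance: dm/dt = 0 − Q_out C = −Q_out m/V(t).
dm/m = −Q_out dt/(V₀ − 5.1000 t); integrating gives ln(m/m₀) = −(Q_out/(Q_in−Q_out)) ln(V/V₀).
m = m₀ (V₀/V)^(Q_out/(Q_in−Q_out)) = 21.5 × (1120/956.29)^(-5.5882) = 8.8905 mol.

8.89 mol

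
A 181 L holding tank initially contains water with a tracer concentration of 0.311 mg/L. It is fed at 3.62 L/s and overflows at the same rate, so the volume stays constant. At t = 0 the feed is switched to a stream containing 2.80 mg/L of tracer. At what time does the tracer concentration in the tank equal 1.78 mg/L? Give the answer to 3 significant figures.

Species balance: V dC/dt = Q(C_in − C) ⇒ τ = V/Q = 50.000 s.
C(t) = C_in + (C₀ − C_in) e^(−t/τ). Set C = 1.78 and solve for t:
e^(−t/τ) = (C − C_in)/(C₀ − C_in) = (1.78 − 2.80)/(0.311 − 2.80) = 0.40980
t = −τ ln(…) = 50.000 × 0.89208 = 44.604 s.

44.6 s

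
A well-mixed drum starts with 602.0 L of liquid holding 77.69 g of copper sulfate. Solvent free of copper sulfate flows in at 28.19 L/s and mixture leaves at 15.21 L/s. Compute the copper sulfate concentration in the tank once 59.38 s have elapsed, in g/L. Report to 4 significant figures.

0.02154 g/L

Let m(t) be the amount of copper sulfate. Volume: V(t) = V₀ + (Q_in − Q_out) t = 602.0 + 12.9800 t; V(59.38) = 1372.75 L.
Species balance (pure solvent in): dm/dt = −Q_out · m/V(t).
dm/m = −Q_out dt/(V₀ + 12.9800 t); integrating gives ln(m/m₀) = −(Q_out/(Q_in−Q_out)) ln(V/V₀).
m = m₀ (V₀/V)^(Q_out/(Q_in−Q_out)) = 77.69 × (602.0/1372.75)^(1.17180) = 29.5709 g.
C = m/V = 29.5709/1372.75 = 0.0215413 g/L.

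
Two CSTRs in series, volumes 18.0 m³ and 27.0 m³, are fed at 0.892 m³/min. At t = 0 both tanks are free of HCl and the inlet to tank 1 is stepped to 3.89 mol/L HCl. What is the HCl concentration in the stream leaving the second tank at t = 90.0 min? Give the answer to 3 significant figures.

3.38 mol/L

Species balance on tank i: dCᵢ/dt = (Cᵢ₋₁ − Cᵢ)/τᵢ with τᵢ = Vᵢ/Q.
τ₁ = 18.0/0.892 = 20.179 min; τ₂ = 27.0/0.892 = 30.269 min.
Tank 1: C₁ = C_in(1 − e^(−t/τ₁)). Tank 2 (τ₁ ≠ τ₂): C₂ = C_in[1 − (τ₁ e^(−t/τ₁) − τ₂ e^(−t/τ₂))/(τ₁ − τ₂)].
At t = 90.0: e^(−t/τ₁) = 0.011562, e^(−t/τ₂) = 0.051133.
C₂ = 3.89·[1 − (20.179·0.011562 − 30.269·0.051133)/(-10.090)] = 3.89·0.86973 = 3.3832 mol/L.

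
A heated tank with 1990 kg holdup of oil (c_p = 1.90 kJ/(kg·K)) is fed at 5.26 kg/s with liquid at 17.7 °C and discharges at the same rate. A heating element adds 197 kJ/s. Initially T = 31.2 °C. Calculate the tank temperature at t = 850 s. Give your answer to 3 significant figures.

36.8 °C

First-law balance (no shaft work): M c_p dT/dt = ṁ c_p (T_in − T) + 197.
Rearrange: dT/dt = (T_ss − T)/τ with τ = M/ṁ = 378.33 s and T_ss = T_in + Q̇/(ṁ c_p) = 37.412 °C.
Solution: T(t) = T_ss + (T₀ − T_ss) e^(−t/τ).
T(850) = 37.412 + (-6.2118)·e^(−850/378.33) = 37.412 + (-6.2118)·0.10574 = 36.755 °C.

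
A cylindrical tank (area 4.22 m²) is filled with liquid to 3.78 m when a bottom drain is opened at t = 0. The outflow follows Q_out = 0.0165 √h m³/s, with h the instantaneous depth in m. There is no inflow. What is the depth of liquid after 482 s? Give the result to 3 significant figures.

A dh/dt = −Q_out = −0.0165 √h.
This is separable: 2 d(√h)/dt = −0.0165/A, so √h = √h₀ − (0.0165/(2A)) t.
√h = √3.78 − 0.0165·482/(2·4.22) = 1.9442 − 0.94230 = 1.0019.
h = 1.0019² = 1.0039 m.

1.00 m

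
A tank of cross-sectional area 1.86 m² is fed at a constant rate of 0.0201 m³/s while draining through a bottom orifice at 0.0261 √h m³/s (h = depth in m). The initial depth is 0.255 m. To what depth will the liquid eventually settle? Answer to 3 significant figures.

0.593 m

Volume balance on the tank: A dh/dt = Q_in − 0.0261 √h. At steady state dh/dt = 0:
Q_in = 0.0261 √h_ss ⇒ √h_ss = 0.0201/0.0261 = 0.77011.
h_ss = 0.77011² = 0.59308 m. (Since h₀ = 0.255 m < h_ss, the level will rise toward this value.)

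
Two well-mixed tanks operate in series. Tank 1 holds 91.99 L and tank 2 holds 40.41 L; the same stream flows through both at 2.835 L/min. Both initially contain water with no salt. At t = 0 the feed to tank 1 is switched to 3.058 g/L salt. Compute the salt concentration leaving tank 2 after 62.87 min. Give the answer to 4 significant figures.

2.301 g/L

Each tank obeys Vᵢ dCᵢ/dt = Q(Cᵢ₋₁ − Cᵢ), so τᵢ = Vᵢ/Q.
τ₁ = 91.99/2.835 = 32.4480 min; τ₂ = 40.41/2.835 = 14.2540 min.
Tank 1: C₁ = C_in(1 − e^(−t/τ₁)). Tank 2 (τ₁ ≠ τ₂): C₂ = C_in[1 − (τ₁ e^(−t/τ₁) − τ₂ e^(−t/τ₂))/(τ₁ − τ₂)].
At t = 62.87: e^(−t/τ₁) = 0.144055, e^(−t/τ₂) = 0.0121467.
C₂ = 3.058·[1 − (32.4480·0.144055 − 14.2540·0.0121467)/(18.1940)] = 3.058·0.752603 = 2.30146 g/L.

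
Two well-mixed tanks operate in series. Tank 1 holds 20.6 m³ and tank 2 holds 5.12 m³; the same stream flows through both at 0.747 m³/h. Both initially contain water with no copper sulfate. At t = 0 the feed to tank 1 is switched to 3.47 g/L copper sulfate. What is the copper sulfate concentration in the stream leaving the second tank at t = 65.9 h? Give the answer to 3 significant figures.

Time constants: τᵢ = Vᵢ/Q for each well-mixed tank.
τ₁ = 20.6/0.747 = 27.577 h; τ₂ = 5.12/0.747 = 6.8541 h.
Solving the cascade with C₁(0)=C₂(0)=0 gives C₂(t) = C_in[1 − (τ₁ e^(−t/τ₁) − τ₂ e^(−t/τ₂))/(τ₁ − τ₂)].
At t = 65.9: e^(−t/τ₁) = 0.091659, e^(−t/τ₂) = 6.6740e-05.
C₂ = 3.47·[1 − (27.577·0.091659 − 6.8541·6.6740e-05)/(20.723)] = 3.47·0.87805 = 3.0468 g/L.

3.05 g/L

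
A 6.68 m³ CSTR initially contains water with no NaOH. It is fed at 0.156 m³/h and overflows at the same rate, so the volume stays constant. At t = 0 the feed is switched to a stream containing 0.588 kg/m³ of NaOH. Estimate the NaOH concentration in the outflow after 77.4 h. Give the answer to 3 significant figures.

0.492 kg/m³

Species balance on the tank: V dC/dt = Q(C_in − C).
So dC/dt = (C_in − C)/τ with τ = V/Q = 6.68/0.156 = 42.821 h.
This is linear first-order; C(t) = C_in + (C₀ − C_in) e^(−t/τ).
C(77.4) = 0.588 + (0 − 0.588)·e^(−77.4/42.821) = 0.588 + (-0.58800)·0.16406 = 0.49153 kg/m³.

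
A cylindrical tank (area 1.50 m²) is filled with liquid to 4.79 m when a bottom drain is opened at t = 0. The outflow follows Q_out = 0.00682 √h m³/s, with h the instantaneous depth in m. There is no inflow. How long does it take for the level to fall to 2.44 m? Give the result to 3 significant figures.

276 s

With no inflow, A dh/dt = −0.00682 √h.
Separate and integrate: 2(√h − √h₀) = −(0.00682/A) t.
t = 2A(√h₀ − √h)/0.00682 = 2·1.50·(√4.79 − √2.44)/0.00682
  = 3.0000 × (2.1886 − 1.5620) / 0.00682 = 275.61 s.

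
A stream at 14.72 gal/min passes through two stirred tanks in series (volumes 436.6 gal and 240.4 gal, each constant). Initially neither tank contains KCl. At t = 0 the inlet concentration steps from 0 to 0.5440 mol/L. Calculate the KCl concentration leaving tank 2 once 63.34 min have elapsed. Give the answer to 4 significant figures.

0.4147 mol/L

Time constants: τᵢ = Vᵢ/Q for each well-mixed tank.
τ₁ = 436.6/14.72 = 29.6603 min; τ₂ = 240.4/14.72 = 16.3315 min.
Tank 1: C₁ = C_in(1 − e^(−t/τ₁)). Tank 2 (τ₁ ≠ τ₂): C₂ = C_in[1 − (τ₁ e^(−t/τ₁) − τ₂ e^(−t/τ₂))/(τ₁ − τ₂)].
At t = 63.34: e^(−t/τ₁) = 0.118184, e^(−t/τ₂) = 0.0206841.
C₂ = 0.5440·[1 − (29.6603·0.118184 − 16.3315·0.0206841)/(13.3288)] = 0.5440·0.762351 = 0.414719 mol/L.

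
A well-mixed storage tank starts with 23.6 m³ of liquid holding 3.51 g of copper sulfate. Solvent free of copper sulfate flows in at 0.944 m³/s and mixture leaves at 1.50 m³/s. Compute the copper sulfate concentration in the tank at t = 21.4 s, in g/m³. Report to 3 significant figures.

0.0452 g/m³

Let m(t) be the amount of copper sulfate. Volume: V(t) = V₀ + (Q_in − Q_out) t = 23.6 − 0.55600 t; V(21.4) = 11.702 m³.
No copper sulfate enters, so dm/dt = −Q_out · (m/V).
dm/m = −Q_out dt/(V₀ − 0.55600 t); integrating gives ln(m/m₀) = −(Q_out/(Q_in−Q_out)) ln(V/V₀).
m = m₀ (V₀/V)^(Q_out/(Q_in−Q_out)) = 3.51 × (23.6/11.702)^(-2.6978) = 0.52889 g.
C = m/V = 0.52889/11.702 = 0.045198 g/m³.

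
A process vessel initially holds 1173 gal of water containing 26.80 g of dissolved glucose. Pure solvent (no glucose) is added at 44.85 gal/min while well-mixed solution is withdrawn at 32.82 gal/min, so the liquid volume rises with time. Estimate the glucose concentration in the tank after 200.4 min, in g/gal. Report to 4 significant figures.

0.0003552 g/gal

Let m(t) be the amount of glucose. Volume: V(t) = V₀ + (Q_in − Q_out) t = 1173 + 12.0300 t; V(200.4) = 3583.81 gal.
Solute balance: dm/dt = 0 − Q_out C = −Q_out m/V(t).
Separate: dm/m = −Q_out dt/V(t) ⇒ ln(m/m₀) = −(Q_out/(Q_in−Q_out)) ln(V/V₀).
m = m₀ (V₀/V)^(Q_out/(Q_in−Q_out)) = 26.80 × (1173/3583.81)^(2.72818) = 1.27303 g.
C = m/V = 1.27303/3583.81 = 0.000355217 g/gal.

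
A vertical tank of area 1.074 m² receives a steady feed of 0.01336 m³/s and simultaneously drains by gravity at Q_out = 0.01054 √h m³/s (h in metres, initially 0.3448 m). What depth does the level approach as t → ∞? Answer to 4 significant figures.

Accumulation of liquid (constant cross-section A): A dh/dt = Q_in − 0.01054 √h. At steady state dh/dt = 0:
Q_in = 0.01054 √h_ss ⇒ √h_ss = 0.01336/0.01054 = 1.26755.
h_ss = 1.26755² = 1.60669 m. (Since h₀ = 0.3448 m < h_ss, the level will rise toward this value.)

1.607 m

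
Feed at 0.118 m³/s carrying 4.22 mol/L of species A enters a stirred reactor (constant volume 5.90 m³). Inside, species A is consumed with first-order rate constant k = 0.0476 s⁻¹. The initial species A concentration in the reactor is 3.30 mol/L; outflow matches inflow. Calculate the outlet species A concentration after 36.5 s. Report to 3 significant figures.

1.42 mol/L

V dC/dt = Q(C_in − C) − k V C.
dC/dt = (Q/V) C_in − (Q/V + k) C; effective rate a = Q/V + k = 0.020000 + 0.0476 = 0.067600 s⁻¹.
C_ss = Q C_in/(Q + kV) = 1.2485 mol/L; C(t) = C_ss + (C₀ − C_ss) e^(−a t).
C(36.5) = 1.2485 + (2.0515)·e^(−0.067600·36.5) = 1.2485 + (2.0515)·0.084805 = 1.4225 mol/L.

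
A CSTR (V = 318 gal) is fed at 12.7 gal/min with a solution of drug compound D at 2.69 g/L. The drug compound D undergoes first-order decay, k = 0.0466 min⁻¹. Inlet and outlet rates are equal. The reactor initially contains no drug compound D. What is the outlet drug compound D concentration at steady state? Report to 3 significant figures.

Accumulation = in − out − consumed: V dC/dt = Q C_in − Q C − k V C.
Steady state (dC/dt = 0): C_ss = Q C_in/(Q + kV) = C_in/(1 + kV/Q).
C_ss = 12.7·2.69/(12.7 + 0.0466·318) = 34.163/27.519 = 1.2414 g/L.

1.24 g/L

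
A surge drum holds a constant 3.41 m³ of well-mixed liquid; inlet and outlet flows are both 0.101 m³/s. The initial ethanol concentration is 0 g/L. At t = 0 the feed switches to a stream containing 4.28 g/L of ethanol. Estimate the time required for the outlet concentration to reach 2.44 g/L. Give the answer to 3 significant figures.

28.5 s

Species balance: V dC/dt = Q(C_in − C) ⇒ τ = V/Q = 33.762 s.
C(t) = C_in + (C₀ − C_in) e^(−t/τ). Set C = 2.44 and solve for t:
e^(−t/τ) = (C − C_in)/(C₀ − C_in) = (2.44 − 4.28)/(0 − 4.28) = 0.42991
t = −τ ln(…) = 33.762 × 0.84419 = 28.502 s.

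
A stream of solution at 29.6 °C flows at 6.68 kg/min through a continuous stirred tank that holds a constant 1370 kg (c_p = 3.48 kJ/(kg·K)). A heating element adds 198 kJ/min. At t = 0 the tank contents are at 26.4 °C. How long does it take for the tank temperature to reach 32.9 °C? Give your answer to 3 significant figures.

M c_p dT/dt = ṁ c_p (T_in − T) + Q̇.
τ = M/ṁ = 205.09 min; T_ss = T_in + Q̇/(ṁ c_p) = 38.117 °C.
T(t) = T_ss + (T₀ − T_ss) e^(−t/τ). Set T = 32.9:
e^(−t/τ) = (32.9 − 38.117)/(26.4 − 38.117) = 0.44527
t = −205.09 · ln(0.44527) = 165.93 min.

166 min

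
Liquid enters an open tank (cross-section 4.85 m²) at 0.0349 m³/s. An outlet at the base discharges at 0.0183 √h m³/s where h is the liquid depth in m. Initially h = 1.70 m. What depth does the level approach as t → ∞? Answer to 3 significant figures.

3.64 m

Unsteady balance on liquid volume: A dh/dt = Q_in − 0.0183 √h. At steady state dh/dt = 0:
Q_in = 0.0183 √h_ss ⇒ √h_ss = 0.0349/0.0183 = 1.9071.
h_ss = 1.9071² = 3.6370 m. (Since h₀ = 1.70 m < h_ss, the level will rise toward this value.)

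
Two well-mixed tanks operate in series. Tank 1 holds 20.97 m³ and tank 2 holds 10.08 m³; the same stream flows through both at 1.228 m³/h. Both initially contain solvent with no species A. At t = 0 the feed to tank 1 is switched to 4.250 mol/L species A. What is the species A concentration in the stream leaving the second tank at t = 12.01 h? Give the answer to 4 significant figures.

Time constants: τᵢ = Vᵢ/Q for each well-mixed tank.
τ₁ = 20.97/1.228 = 17.0765 h; τ₂ = 10.08/1.228 = 8.20847 h.
Tank 1: C₁ = C_in(1 − e^(−t/τ₁)). Tank 2 (τ₁ ≠ τ₂): C₂ = C_in[1 − (τ₁ e^(−t/τ₁) − τ₂ e^(−t/τ₂))/(τ₁ − τ₂)].
At t = 12.01: e^(−t/τ₁) = 0.494947, e^(−t/τ₂) = 0.231512.
C₂ = 4.250·[1 − (17.0765·0.494947 − 8.20847·0.231512)/(8.86808)] = 4.250·0.261212 = 1.11015 mol/L.

1.110 mol/L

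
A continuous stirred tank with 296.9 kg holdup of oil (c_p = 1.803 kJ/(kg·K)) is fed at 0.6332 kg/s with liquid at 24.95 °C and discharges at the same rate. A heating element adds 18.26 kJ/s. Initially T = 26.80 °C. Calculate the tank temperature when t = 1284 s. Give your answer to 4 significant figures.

M c_p dT/dt = ṁ c_p (T_in − T) + Q̇.
Rearrange: dT/dt = (T_ss − T)/τ with τ = M/ṁ = 468.888 s and T_ss = T_in + Q̇/(ṁ c_p) = 40.9443 °C.
This is linear first-order; T(t) = T_ss + (T₀ − T_ss) e^(−t/τ).
T(1284) = 40.9443 + (-14.1443)·e^(−1284/468.888) = 40.9443 + (-14.1443)·0.0646742 = 40.0295 °C.

40.03 °C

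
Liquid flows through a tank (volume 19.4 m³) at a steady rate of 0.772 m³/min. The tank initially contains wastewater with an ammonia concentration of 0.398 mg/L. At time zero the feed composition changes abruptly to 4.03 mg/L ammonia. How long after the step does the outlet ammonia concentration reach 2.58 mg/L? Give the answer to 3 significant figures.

23.1 min

Unsteady species balance (constant V, well mixed): V dC/dt = Q(C_in − C), so τ = V/Q = 25.130 min.
C(t) = C_in + (C₀ − C_in) e^(−t/τ). Set C = 2.58 and solve for t:
e^(−t/τ) = (C − C_in)/(C₀ − C_in) = (2.58 − 4.03)/(0.398 − 4.03) = 0.39923
t = −τ ln(…) = 25.130 × 0.91822 = 23.074 min.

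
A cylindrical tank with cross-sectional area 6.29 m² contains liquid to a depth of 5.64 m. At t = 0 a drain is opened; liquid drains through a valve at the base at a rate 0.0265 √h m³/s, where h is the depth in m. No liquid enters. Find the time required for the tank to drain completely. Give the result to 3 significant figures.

1130 s

Unsteady balance on liquid volume: A dh/dt = −0.0265 √h.
This is separable: 2 d(√h)/dt = −0.0265/A, so √h = √h₀ − (0.0265/(2A)) t.
Set h = 0: 2√h₀ = (0.0265/A) t_empty ⇒ t_empty = 2A√h₀/0.0265.
t_empty = 2·6.29·√5.64/0.0265 = 12.580·2.3749/0.0265 = 1127.4 s.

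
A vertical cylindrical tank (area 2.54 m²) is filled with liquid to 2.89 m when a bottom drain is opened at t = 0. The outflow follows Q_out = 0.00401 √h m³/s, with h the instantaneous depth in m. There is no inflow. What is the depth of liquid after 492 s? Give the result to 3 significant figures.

1.72 m

A dh/dt = −Q_out = −0.00401 √h.
∫ h^(−1/2) dh = −(0.00401/A) ∫ dt, giving 2√h = 2√h₀ − (0.00401/A) t.
√h = √2.89 − 0.00401·492/(2·2.54) = 1.7000 − 0.38837 = 1.3116.
h = 1.3116² = 1.7204 m.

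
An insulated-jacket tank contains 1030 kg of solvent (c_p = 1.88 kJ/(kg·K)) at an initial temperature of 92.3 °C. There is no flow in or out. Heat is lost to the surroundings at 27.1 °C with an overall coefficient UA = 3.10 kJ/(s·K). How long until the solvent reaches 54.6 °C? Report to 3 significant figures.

Lumped-capacitance energy balance: M c_p dT/dt = UA(T_amb − T).
τ = M c_p/UA = 624.65 s; T_ss = T_amb = 27.100 °C.
T(t) = T_ss + (T₀ − T_ss)e^(−t/τ); set T = 54.6:
t = −τ ln[(T − T_ss)/(T₀ − T_ss)] = −624.65 · ln(0.42178) = 539.24 s.

539 s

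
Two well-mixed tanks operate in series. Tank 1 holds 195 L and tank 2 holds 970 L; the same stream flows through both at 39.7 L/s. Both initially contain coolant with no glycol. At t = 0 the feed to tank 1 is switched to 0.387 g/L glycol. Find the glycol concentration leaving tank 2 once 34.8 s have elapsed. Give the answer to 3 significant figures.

0.271 g/L

Time constants: τᵢ = Vᵢ/Q for each well-mixed tank.
τ₁ = 195/39.7 = 4.9118 s; τ₂ = 970/39.7 = 24.433 s.
Tank 1: C₁ = C_in(1 − e^(−t/τ₁)). Tank 2 (τ₁ ≠ τ₂): C₂ = C_in[1 − (τ₁ e^(−t/τ₁) − τ₂ e^(−t/τ₂))/(τ₁ − τ₂)].
At t = 34.8: e^(−t/τ₁) = 0.00083764, e^(−t/τ₂) = 0.24068.
C₂ = 0.387·[1 − (4.9118·0.00083764 − 24.433·0.24068)/(-19.521)] = 0.387·0.69897 = 0.27050 g/L.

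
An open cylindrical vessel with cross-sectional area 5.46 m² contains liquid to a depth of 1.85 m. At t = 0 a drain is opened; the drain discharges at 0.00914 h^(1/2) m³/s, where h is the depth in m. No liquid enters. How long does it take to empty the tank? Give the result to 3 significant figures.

1630 s

Mass balance (ρ constant): A dh/dt = −0.00914 √h.
Separate and integrate: 2(√h − √h₀) = −(0.00914/A) t.
Tank is empty when √h = 0: t_empty = 2A√h₀/0.00914.
t_empty = 2·5.46·√1.85/0.00914 = 10.920·1.3601/0.00914 = 1625.0 s.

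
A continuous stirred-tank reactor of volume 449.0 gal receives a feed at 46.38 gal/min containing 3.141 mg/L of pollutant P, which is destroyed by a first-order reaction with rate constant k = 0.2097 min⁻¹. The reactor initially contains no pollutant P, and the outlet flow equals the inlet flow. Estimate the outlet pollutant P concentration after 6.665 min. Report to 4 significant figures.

V dC/dt = Q(C_in − C) − k V C.
dC/dt = (Q/V) C_in − (Q/V + k) C; effective rate a = Q/V + k = 0.103296 + 0.2097 = 0.312996 min⁻¹.
C_ss = Q C_in/(Q + kV) = 1.03660 mg/L; C(t) = C_ss + (C₀ − C_ss) e^(−a t).
C(6.665) = 1.03660 + (-1.03660)·e^(−0.312996·6.665) = 1.03660 + (-1.03660)·0.124168 = 0.907892 mg/L.

0.9079 mg/L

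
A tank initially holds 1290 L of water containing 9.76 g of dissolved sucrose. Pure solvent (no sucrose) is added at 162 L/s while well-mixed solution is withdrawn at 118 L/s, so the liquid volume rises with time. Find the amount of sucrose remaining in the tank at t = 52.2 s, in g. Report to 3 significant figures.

0.629 g

Total volume: dV/dt = Q_in − Q_out = 44.000 L/s, so V(t) = 1290 + 44.000 t and V(52.2) = 3586.8 L.
Solute balance: dm/dt = 0 − Q_out C = −Q_out m/V(t).
Separate: dm/m = −Q_out dt/V(t) ⇒ ln(m/m₀) = −(Q_out/(Q_in−Q_out)) ln(V/V₀).
m = m₀ (V₀/V)^(Q_out/(Q_in−Q_out)) = 9.76 × (1290/3586.8)^(2.6818) = 0.62865 g.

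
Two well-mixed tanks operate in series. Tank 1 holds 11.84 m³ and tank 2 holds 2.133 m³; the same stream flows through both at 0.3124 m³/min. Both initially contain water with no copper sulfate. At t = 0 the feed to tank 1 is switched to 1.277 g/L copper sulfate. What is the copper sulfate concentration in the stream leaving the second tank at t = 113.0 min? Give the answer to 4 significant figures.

Time constants: τᵢ = Vᵢ/Q for each well-mixed tank.
τ₁ = 11.84/0.3124 = 37.9001 min; τ₂ = 2.133/0.3124 = 6.82778 min.
Tank 1: C₁ = C_in(1 − e^(−t/τ₁)). Tank 2 (τ₁ ≠ τ₂): C₂ = C_in[1 − (τ₁ e^(−t/τ₁) − τ₂ e^(−t/τ₂))/(τ₁ − τ₂)].
At t = 113.0: e^(−t/τ₁) = 0.0507157, e^(−t/τ₂) = 6.49256e-08.
C₂ = 1.277·[1 − (37.9001·0.0507157 − 6.82778·6.49256e-08)/(31.0723)] = 1.277·0.938140 = 1.19800 g/L.

1.198 g/L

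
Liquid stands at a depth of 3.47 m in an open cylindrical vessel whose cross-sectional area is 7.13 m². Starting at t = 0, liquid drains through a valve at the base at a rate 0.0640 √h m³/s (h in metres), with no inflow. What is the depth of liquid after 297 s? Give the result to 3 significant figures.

With no inflow, A dh/dt = −0.0640 √h.
∫ h^(−1/2) dh = −(0.0640/A) ∫ dt, giving 2√h = 2√h₀ − (0.0640/A) t.
√h = √3.47 − 0.0640·297/(2·7.13) = 1.8628 − 1.3330 = 0.52983.
h = 0.52983² = 0.28072 m.

0.281 m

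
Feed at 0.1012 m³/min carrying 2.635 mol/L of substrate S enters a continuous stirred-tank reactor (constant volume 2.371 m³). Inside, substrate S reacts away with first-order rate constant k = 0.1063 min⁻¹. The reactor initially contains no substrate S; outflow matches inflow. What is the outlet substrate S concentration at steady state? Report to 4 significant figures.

Species balance: V dC/dt = Q C_in − Q C − k V C.
Steady state (dC/dt = 0): C_ss = Q C_in/(Q + kV) = C_in/(1 + kV/Q).
C_ss = 0.1012·2.635/(0.1012 + 0.1063·2.371) = 0.266662/0.353237 = 0.754909 mol/L.

0.7549 mol/L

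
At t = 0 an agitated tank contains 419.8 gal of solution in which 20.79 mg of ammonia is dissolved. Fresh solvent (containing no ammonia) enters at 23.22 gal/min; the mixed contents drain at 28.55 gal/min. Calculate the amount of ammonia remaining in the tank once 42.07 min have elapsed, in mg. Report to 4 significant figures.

Let m(t) be the amount of ammonia. Volume: V(t) = V₀ + (Q_in − Q_out) t = 419.8 − 5.33000 t; V(42.07) = 195.567 gal.
Species balance (pure solvent in): dm/dt = −Q_out · m/V(t).
Separate: dm/m = −Q_out dt/V(t) ⇒ ln(m/m₀) = −(Q_out/(Q_in−Q_out)) ln(V/V₀).
m = m₀ (V₀/V)^(Q_out/(Q_in−Q_out)) = 20.79 × (419.8/195.567)^(-5.35647) = 0.347424 mg.

0.3474 mg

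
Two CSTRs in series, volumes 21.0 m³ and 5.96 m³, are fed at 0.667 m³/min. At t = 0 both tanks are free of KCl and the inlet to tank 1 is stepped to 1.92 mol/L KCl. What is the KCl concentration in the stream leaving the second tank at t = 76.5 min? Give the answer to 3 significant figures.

Each tank obeys Vᵢ dCᵢ/dt = Q(Cᵢ₋₁ − Cᵢ), so τᵢ = Vᵢ/Q.
τ₁ = 21.0/0.667 = 31.484 min; τ₂ = 5.96/0.667 = 8.9355 min.
Solving the cascade with C₁(0)=C₂(0)=0 gives C₂(t) = C_in[1 − (τ₁ e^(−t/τ₁) − τ₂ e^(−t/τ₂))/(τ₁ − τ₂)].
At t = 76.5: e^(−t/τ₁) = 0.088056, e^(−t/τ₂) = 0.00019137.
C₂ = 1.92·[1 − (31.484·0.088056 − 8.9355·0.00019137)/(22.549)] = 1.92·0.87713 = 1.6841 mol/L.

1.68 mol/L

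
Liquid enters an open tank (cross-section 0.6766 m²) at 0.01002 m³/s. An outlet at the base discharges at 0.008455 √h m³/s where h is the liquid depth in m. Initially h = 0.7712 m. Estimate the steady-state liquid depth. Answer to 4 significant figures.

A dh/dt = Q_in − 0.008455 √h. Steady state requires inflow = outflow:
Q_in = 0.008455 √h_ss ⇒ √h_ss = 0.01002/0.008455 = 1.18510.
h_ss = 1.18510² = 1.40446 m. (Since h₀ = 0.7712 m < h_ss, the level will rise toward this value.)

1.404 m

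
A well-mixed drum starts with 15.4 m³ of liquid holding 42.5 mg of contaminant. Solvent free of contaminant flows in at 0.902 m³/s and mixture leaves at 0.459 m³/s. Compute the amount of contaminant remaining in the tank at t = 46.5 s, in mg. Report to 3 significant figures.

17.6 mg

Let m(t) be the amount of contaminant. Volume: V(t) = V₀ + (Q_in − Q_out) t = 15.4 + 0.44300 t; V(46.5) = 35.999 m³.
Solute balance: dm/dt = 0 − Q_out C = −Q_out m/V(t).
Separate: dm/m = −Q_out dt/V(t) ⇒ ln(m/m₀) = −(Q_out/(Q_in−Q_out)) ln(V/V₀).
m = m₀ (V₀/V)^(Q_out/(Q_in−Q_out)) = 42.5 × (15.4/35.999)^(1.0361) = 17.632 mg.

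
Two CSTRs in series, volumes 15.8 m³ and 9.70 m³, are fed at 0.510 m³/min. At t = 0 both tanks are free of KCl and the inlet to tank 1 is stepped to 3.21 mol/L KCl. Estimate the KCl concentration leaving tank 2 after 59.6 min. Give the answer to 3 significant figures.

Time constants: τᵢ = Vᵢ/Q for each well-mixed tank.
τ₁ = 15.8/0.510 = 30.980 min; τ₂ = 9.70/0.510 = 19.020 min.
Solving the cascade with C₁(0)=C₂(0)=0 gives C₂(t) = C_in[1 − (τ₁ e^(−t/τ₁) − τ₂ e^(−t/τ₂))/(τ₁ − τ₂)].
At t = 59.6: e^(−t/τ₁) = 0.14605, e^(−t/τ₂) = 0.043560.
C₂ = 3.21·[1 − (30.980·0.14605 − 19.020·0.043560)/(11.961)] = 3.21·0.69097 = 2.2180 mol/L.

2.22 mol/L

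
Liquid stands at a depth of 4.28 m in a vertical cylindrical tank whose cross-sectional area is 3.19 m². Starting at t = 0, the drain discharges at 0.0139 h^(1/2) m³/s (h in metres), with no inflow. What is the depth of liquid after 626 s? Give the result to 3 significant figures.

0.497 m

A dh/dt = −Q_out = −0.0139 √h.
Separate and integrate: 2(√h − √h₀) = −(0.0139/A) t.
√h = √4.28 − 0.0139·626/(2·3.19) = 2.0688 − 1.3639 = 0.70496.
h = 0.70496² = 0.49697 m.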